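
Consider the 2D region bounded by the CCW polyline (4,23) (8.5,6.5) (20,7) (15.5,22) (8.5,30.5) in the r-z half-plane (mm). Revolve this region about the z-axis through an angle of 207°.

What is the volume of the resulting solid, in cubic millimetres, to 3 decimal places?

Profile (r,z), 5 vertices: (4,23) (8.5,6.5) (20,7) (15.5,22) (8.5,30.5)
edge 0: (4,23)→(8.5,6.5)  cross = 4·6.5 − 8.5·23 = -169.5000; (r_i+r_j)·cross = 12.5·-169.5000 = -2118.7500
edge 1: (8.5,6.5)→(20,7)  cross = 8.5·7 − 20·6.5 = -70.5000; (r_i+r_j)·cross = 28.5·-70.5000 = -2009.2500
edge 2: (20,7)→(15.5,22)  cross = 20·22 − 15.5·7 = 331.5000; (r_i+r_j)·cross = 35.5·331.5000 = 11768.2500
edge 3: (15.5,22)→(8.5,30.5)  cross = 15.5·30.5 − 8.5·22 = 285.7500; (r_i+r_j)·cross = 24·285.7500 = 6858.0000
edge 4: (8.5,30.5)→(4,23)  cross = 8.5·23 − 4·30.5 = 73.5000; (r_i+r_j)·cross = 12.5·73.5000 = 918.7500
Σcross = 450.7500 → A = |Σcross|/2 = 225.3750 mm²
Σ(r_i+r_j)·cross = 15417.0000 → first moment M = |Σ|/6 = 2569.5000
R_c = M/A = 2569.5000/225.3750 = 11.4010 mm
θ = 207° = 3.612832 rad
V = θ·R_c·A = 3.612832·11.4010·225.3750 = 9283.171 mm³

Volume = 9283.171 mm³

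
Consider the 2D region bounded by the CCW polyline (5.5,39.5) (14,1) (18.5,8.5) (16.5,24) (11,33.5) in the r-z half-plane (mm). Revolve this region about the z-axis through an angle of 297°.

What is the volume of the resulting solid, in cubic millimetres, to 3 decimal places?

Profile (r,z), 5 vertices: (5.5,39.5) (14,1) (18.5,8.5) (16.5,24) (11,33.5)
edge 0: (5.5,39.5)→(14,1)  cross = 5.5·1 − 14·39.5 = -547.5000; (r_i+r_j)·cross = 19.5·-547.5000 = -10676.2500
edge 1: (14,1)→(18.5,8.5)  cross = 14·8.5 − 18.5·1 = 100.5000; (r_i+r_j)·cross = 32.5·100.5000 = 3266.2500
edge 2: (18.5,8.5)→(16.5,24)  cross = 18.5·24 − 16.5·8.5 = 303.7500; (r_i+r_j)·cross = 35·303.7500 = 10631.2500
edge 3: (16.5,24)→(11,33.5)  cross = 16.5·33.5 − 11·24 = 288.7500; (r_i+r_j)·cross = 27.5·288.7500 = 7940.6250
edge 4: (11,33.5)→(5.5,39.5)  cross = 11·39.5 − 5.5·33.5 = 250.2500; (r_i+r_j)·cross = 16.5·250.2500 = 4129.1250
Σcross = 395.7500 → A = |Σcross|/2 = 197.8750 mm²
Σ(r_i+r_j)·cross = 15291.0000 → first moment M = |Σ|/6 = 2548.5000
R_c = M/A = 2548.5000/197.8750 = 12.8793 mm
θ = 297° = 5.183628 rad
V = θ·R_c·A = 5.183628·12.8793·197.8750 = 13210.476 mm³

Volume = 13210.476 mm³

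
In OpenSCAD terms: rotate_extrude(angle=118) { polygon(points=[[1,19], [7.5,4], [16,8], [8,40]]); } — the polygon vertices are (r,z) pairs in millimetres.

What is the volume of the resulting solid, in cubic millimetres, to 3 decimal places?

Volume = 4654.701 mm³

Profile (r,z), 4 vertices: (1,19) (7.5,4) (16,8) (8,40)
edge 0: (1,19)→(7.5,4)  cross = 1·4 − 7.5·19 = -138.5000; (r_i+r_j)·cross = 8.5·-138.5000 = -1177.2500
edge 1: (7.5,4)→(16,8)  cross = 7.5·8 − 16·4 = -4.0000; (r_i+r_j)·cross = 23.5·-4.0000 = -94.0000
edge 2: (16,8)→(8,40)  cross = 16·40 − 8·8 = 576.0000; (r_i+r_j)·cross = 24·576.0000 = 13824.0000
edge 3: (8,40)→(1,19)  cross = 8·19 − 1·40 = 112.0000; (r_i+r_j)·cross = 9·112.0000 = 1008.0000
Σcross = 545.5000 → A = |Σcross|/2 = 272.7500 mm²
Σ(r_i+r_j)·cross = 13560.7500 → first moment M = |Σ|/6 = 2260.1250
R_c = M/A = 2260.1250/272.7500 = 8.2864 mm
θ = 118° = 2.059489 rad
V = θ·R_c·A = 2.059489·8.2864·272.7500 = 4654.701 mm³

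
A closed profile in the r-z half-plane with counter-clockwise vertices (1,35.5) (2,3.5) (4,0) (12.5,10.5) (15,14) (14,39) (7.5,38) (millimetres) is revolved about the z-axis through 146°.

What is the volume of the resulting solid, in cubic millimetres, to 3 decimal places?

Profile (r,z), 7 vertices: (1,35.5) (2,3.5) (4,0) (12.5,10.5) (15,14) (14,39) (7.5,38)
edge 0: (1,35.5)→(2,3.5)  cross = 1·3.5 − 2·35.5 = -67.5000; (r_i+r_j)·cross = 3·-67.5000 = -202.5000
edge 1: (2,3.5)→(4,0)  cross = 2·0 − 4·3.5 = -14.0000; (r_i+r_j)·cross = 6·-14.0000 = -84.0000
edge 2: (4,0)→(12.5,10.5)  cross = 4·10.5 − 12.5·0 = 42.0000; (r_i+r_j)·cross = 16.5·42.0000 = 693.0000
edge 3: (12.5,10.5)→(15,14)  cross = 12.5·14 − 15·10.5 = 17.5000; (r_i+r_j)·cross = 27.5·17.5000 = 481.2500
edge 4: (15,14)→(14,39)  cross = 15·39 − 14·14 = 389.0000; (r_i+r_j)·cross = 29·389.0000 = 11281.0000
edge 5: (14,39)→(7.5,38)  cross = 14·38 − 7.5·39 = 239.5000; (r_i+r_j)·cross = 21.5·239.5000 = 5149.2500
edge 6: (7.5,38)→(1,35.5)  cross = 7.5·35.5 − 1·38 = 228.2500; (r_i+r_j)·cross = 8.5·228.2500 = 1940.1250
Σcross = 834.7500 → A = |Σcross|/2 = 417.3750 mm²
Σ(r_i+r_j)·cross = 19258.1250 → first moment M = |Σ|/6 = 3209.6875
R_c = M/A = 3209.6875/417.3750 = 7.6902 mm
θ = 146° = 2.548181 rad
V = θ·R_c·A = 2.548181·7.6902·417.3750 = 8178.864 mm³

Volume = 8178.864 mm³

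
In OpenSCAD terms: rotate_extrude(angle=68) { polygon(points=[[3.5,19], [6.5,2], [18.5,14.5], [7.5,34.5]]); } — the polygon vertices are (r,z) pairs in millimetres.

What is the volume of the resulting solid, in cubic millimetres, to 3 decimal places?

Volume = 2823.157 mm³

Profile (r,z), 4 vertices: (3.5,19) (6.5,2) (18.5,14.5) (7.5,34.5)
edge 0: (3.5,19)→(6.5,2)  cross = 3.5·2 − 6.5·19 = -116.5000; (r_i+r_j)·cross = 10·-116.5000 = -1165.0000
edge 1: (6.5,2)→(18.5,14.5)  cross = 6.5·14.5 − 18.5·2 = 57.2500; (r_i+r_j)·cross = 25·57.2500 = 1431.2500
edge 2: (18.5,14.5)→(7.5,34.5)  cross = 18.5·34.5 − 7.5·14.5 = 529.5000; (r_i+r_j)·cross = 26·529.5000 = 13767.0000
edge 3: (7.5,34.5)→(3.5,19)  cross = 7.5·19 − 3.5·34.5 = 21.7500; (r_i+r_j)·cross = 11·21.7500 = 239.2500
Σcross = 492.0000 → A = |Σcross|/2 = 246.0000 mm²
Σ(r_i+r_j)·cross = 14272.5000 → first moment M = |Σ|/6 = 2378.7500
R_c = M/A = 2378.7500/246.0000 = 9.6697 mm
θ = 68° = 1.186824 rad
V = θ·R_c·A = 1.186824·9.6697·246.0000 = 2823.157 mm³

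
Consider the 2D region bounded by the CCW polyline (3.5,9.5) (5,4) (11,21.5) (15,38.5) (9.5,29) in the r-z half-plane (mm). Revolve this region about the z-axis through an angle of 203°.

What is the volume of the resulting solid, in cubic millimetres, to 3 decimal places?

Profile (r,z), 5 vertices: (3.5,9.5) (5,4) (11,21.5) (15,38.5) (9.5,29)
edge 0: (3.5,9.5)→(5,4)  cross = 3.5·4 − 5·9.5 = -33.5000; (r_i+r_j)·cross = 8.5·-33.5000 = -284.7500
edge 1: (5,4)→(11,21.5)  cross = 5·21.5 − 11·4 = 63.5000; (r_i+r_j)·cross = 16·63.5000 = 1016.0000
edge 2: (11,21.5)→(15,38.5)  cross = 11·38.5 − 15·21.5 = 101.0000; (r_i+r_j)·cross = 26·101.0000 = 2626.0000
edge 3: (15,38.5)→(9.5,29)  cross = 15·29 − 9.5·38.5 = 69.2500; (r_i+r_j)·cross = 24.5·69.2500 = 1696.6250
edge 4: (9.5,29)→(3.5,9.5)  cross = 9.5·9.5 − 3.5·29 = -11.2500; (r_i+r_j)·cross = 13·-11.2500 = -146.2500
Σcross = 189.0000 → A = |Σcross|/2 = 94.5000 mm²
Σ(r_i+r_j)·cross = 4907.6250 → first moment M = |Σ|/6 = 817.9375
R_c = M/A = 817.9375/94.5000 = 8.6554 mm
θ = 203° = 3.543018 rad
V = θ·R_c·A = 3.543018·8.6554·94.5000 = 2897.968 mm³

Volume = 2897.968 mm³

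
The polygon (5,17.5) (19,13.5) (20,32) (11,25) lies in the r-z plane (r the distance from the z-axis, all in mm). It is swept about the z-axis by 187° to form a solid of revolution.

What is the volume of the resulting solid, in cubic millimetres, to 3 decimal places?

Profile (r,z), 4 vertices: (5,17.5) (19,13.5) (20,32) (11,25)
edge 0: (5,17.5)→(19,13.5)  cross = 5·13.5 − 19·17.5 = -265.0000; (r_i+r_j)·cross = 24·-265.0000 = -6360.0000
edge 1: (19,13.5)→(20,32)  cross = 19·32 − 20·13.5 = 338.0000; (r_i+r_j)·cross = 39·338.0000 = 13182.0000
edge 2: (20,32)→(11,25)  cross = 20·25 − 11·32 = 148.0000; (r_i+r_j)·cross = 31·148.0000 = 4588.0000
edge 3: (11,25)→(5,17.5)  cross = 11·17.5 − 5·25 = 67.5000; (r_i+r_j)·cross = 16·67.5000 = 1080.0000
Σcross = 288.5000 → A = |Σcross|/2 = 144.2500 mm²
Σ(r_i+r_j)·cross = 12490.0000 → first moment M = |Σ|/6 = 2081.6667
R_c = M/A = 2081.6667/144.2500 = 14.4310 mm
θ = 187° = 3.263766 rad
V = θ·R_c·A = 3.263766·14.4310·144.2500 = 6794.072 mm³

Volume = 6794.072 mm³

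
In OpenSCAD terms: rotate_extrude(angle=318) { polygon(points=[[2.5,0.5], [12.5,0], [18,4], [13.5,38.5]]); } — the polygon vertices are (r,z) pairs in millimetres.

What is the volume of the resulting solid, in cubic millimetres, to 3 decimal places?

Profile (r,z), 4 vertices: (2.5,0.5) (12.5,0) (18,4) (13.5,38.5)
edge 0: (2.5,0.5)→(12.5,0)  cross = 2.5·0 − 12.5·0.5 = -6.2500; (r_i+r_j)·cross = 15·-6.2500 = -93.7500
edge 1: (12.5,0)→(18,4)  cross = 12.5·4 − 18·0 = 50.0000; (r_i+r_j)·cross = 30.5·50.0000 = 1525.0000
edge 2: (18,4)→(13.5,38.5)  cross = 18·38.5 − 13.5·4 = 639.0000; (r_i+r_j)·cross = 31.5·639.0000 = 20128.5000
edge 3: (13.5,38.5)→(2.5,0.5)  cross = 13.5·0.5 − 2.5·38.5 = -89.5000; (r_i+r_j)·cross = 16·-89.5000 = -1432.0000
Σcross = 593.2500 → A = |Σcross|/2 = 296.6250 mm²
Σ(r_i+r_j)·cross = 20127.7500 → first moment M = |Σ|/6 = 3354.6250
R_c = M/A = 3354.6250/296.6250 = 11.3093 mm
θ = 318° = 5.550147 rad
V = θ·R_c·A = 5.550147·11.3093·296.6250 = 18618.662 mm³

Volume = 18618.662 mm³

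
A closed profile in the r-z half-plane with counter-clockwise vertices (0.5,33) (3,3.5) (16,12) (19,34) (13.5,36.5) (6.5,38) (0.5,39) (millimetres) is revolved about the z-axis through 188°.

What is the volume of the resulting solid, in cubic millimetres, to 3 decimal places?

Volume = 13734.294 mm³

Profile (r,z), 7 vertices: (0.5,33) (3,3.5) (16,12) (19,34) (13.5,36.5) (6.5,38) (0.5,39)
edge 0: (0.5,33)→(3,3.5)  cross = 0.5·3.5 − 3·33 = -97.2500; (r_i+r_j)·cross = 3.5·-97.2500 = -340.3750
edge 1: (3,3.5)→(16,12)  cross = 3·12 − 16·3.5 = -20.0000; (r_i+r_j)·cross = 19·-20.0000 = -380.0000
edge 2: (16,12)→(19,34)  cross = 16·34 − 19·12 = 316.0000; (r_i+r_j)·cross = 35·316.0000 = 11060.0000
edge 3: (19,34)→(13.5,36.5)  cross = 19·36.5 − 13.5·34 = 234.5000; (r_i+r_j)·cross = 32.5·234.5000 = 7621.2500
edge 4: (13.5,36.5)→(6.5,38)  cross = 13.5·38 − 6.5·36.5 = 275.7500; (r_i+r_j)·cross = 20·275.7500 = 5515.0000
edge 5: (6.5,38)→(0.5,39)  cross = 6.5·39 − 0.5·38 = 234.5000; (r_i+r_j)·cross = 7·234.5000 = 1641.5000
edge 6: (0.5,39)→(0.5,33)  cross = 0.5·33 − 0.5·39 = -3.0000; (r_i+r_j)·cross = 1·-3.0000 = -3.0000
Σcross = 940.5000 → A = |Σcross|/2 = 470.2500 mm²
Σ(r_i+r_j)·cross = 25114.3750 → first moment M = |Σ|/6 = 4185.7292
R_c = M/A = 4185.7292/470.2500 = 8.9011 mm
θ = 188° = 3.281219 rad
V = θ·R_c·A = 3.281219·8.9011·470.2500 = 13734.294 mm³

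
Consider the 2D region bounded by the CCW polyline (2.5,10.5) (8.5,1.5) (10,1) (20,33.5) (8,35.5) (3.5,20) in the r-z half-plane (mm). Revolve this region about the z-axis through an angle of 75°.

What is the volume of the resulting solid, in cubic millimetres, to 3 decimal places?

Profile (r,z), 6 vertices: (2.5,10.5) (8.5,1.5) (10,1) (20,33.5) (8,35.5) (3.5,20)
edge 0: (2.5,10.5)→(8.5,1.5)  cross = 2.5·1.5 − 8.5·10.5 = -85.5000; (r_i+r_j)·cross = 11·-85.5000 = -940.5000
edge 1: (8.5,1.5)→(10,1)  cross = 8.5·1 − 10·1.5 = -6.5000; (r_i+r_j)·cross = 18.5·-6.5000 = -120.2500
edge 2: (10,1)→(20,33.5)  cross = 10·33.5 − 20·1 = 315.0000; (r_i+r_j)·cross = 30·315.0000 = 9450.0000
edge 3: (20,33.5)→(8,35.5)  cross = 20·35.5 − 8·33.5 = 442.0000; (r_i+r_j)·cross = 28·442.0000 = 12376.0000
edge 4: (8,35.5)→(3.5,20)  cross = 8·20 − 3.5·35.5 = 35.7500; (r_i+r_j)·cross = 11.5·35.7500 = 411.1250
edge 5: (3.5,20)→(2.5,10.5)  cross = 3.5·10.5 − 2.5·20 = -13.2500; (r_i+r_j)·cross = 6·-13.2500 = -79.5000
Σcross = 687.5000 → A = |Σcross|/2 = 343.7500 mm²
Σ(r_i+r_j)·cross = 21096.8750 → first moment M = |Σ|/6 = 3516.1458
R_c = M/A = 3516.1458/343.7500 = 10.2288 mm
θ = 75° = 1.308997 rad
V = θ·R_c·A = 1.308997·10.2288·343.7500 = 4602.624 mm³

Volume = 4602.624 mm³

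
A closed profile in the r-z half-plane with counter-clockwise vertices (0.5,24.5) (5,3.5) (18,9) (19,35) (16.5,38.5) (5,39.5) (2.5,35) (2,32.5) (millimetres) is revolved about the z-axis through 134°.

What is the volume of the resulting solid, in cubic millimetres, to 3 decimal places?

Volume = 12453.846 mm³

Profile (r,z), 8 vertices: (0.5,24.5) (5,3.5) (18,9) (19,35) (16.5,38.5) (5,39.5) (2.5,35) (2,32.5)
edge 0: (0.5,24.5)→(5,3.5)  cross = 0.5·3.5 − 5·24.5 = -120.7500; (r_i+r_j)·cross = 5.5·-120.7500 = -664.1250
edge 1: (5,3.5)→(18,9)  cross = 5·9 − 18·3.5 = -18.0000; (r_i+r_j)·cross = 23·-18.0000 = -414.0000
edge 2: (18,9)→(19,35)  cross = 18·35 − 19·9 = 459.0000; (r_i+r_j)·cross = 37·459.0000 = 16983.0000
edge 3: (19,35)→(16.5,38.5)  cross = 19·38.5 − 16.5·35 = 154.0000; (r_i+r_j)·cross = 35.5·154.0000 = 5467.0000
edge 4: (16.5,38.5)→(5,39.5)  cross = 16.5·39.5 − 5·38.5 = 459.2500; (r_i+r_j)·cross = 21.5·459.2500 = 9873.8750
edge 5: (5,39.5)→(2.5,35)  cross = 5·35 − 2.5·39.5 = 76.2500; (r_i+r_j)·cross = 7.5·76.2500 = 571.8750
edge 6: (2.5,35)→(2,32.5)  cross = 2.5·32.5 − 2·35 = 11.2500; (r_i+r_j)·cross = 4.5·11.2500 = 50.6250
edge 7: (2,32.5)→(0.5,24.5)  cross = 2·24.5 − 0.5·32.5 = 32.7500; (r_i+r_j)·cross = 2.5·32.7500 = 81.8750
Σcross = 1053.7500 → A = |Σcross|/2 = 526.8750 mm²
Σ(r_i+r_j)·cross = 31950.1250 → first moment M = |Σ|/6 = 5325.0208
R_c = M/A = 5325.0208/526.8750 = 10.1068 mm
θ = 134° = 2.338741 rad
V = θ·R_c·A = 2.338741·10.1068·526.8750 = 12453.846 mm³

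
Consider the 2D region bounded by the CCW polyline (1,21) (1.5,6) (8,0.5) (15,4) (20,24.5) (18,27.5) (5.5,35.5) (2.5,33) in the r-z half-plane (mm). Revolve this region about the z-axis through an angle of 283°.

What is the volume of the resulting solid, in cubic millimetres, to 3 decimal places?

Volume = 21838.005 mm³

Profile (r,z), 8 vertices: (1,21) (1.5,6) (8,0.5) (15,4) (20,24.5) (18,27.5) (5.5,35.5) (2.5,33)
edge 0: (1,21)→(1.5,6)  cross = 1·6 − 1.5·21 = -25.5000; (r_i+r_j)·cross = 2.5·-25.5000 = -63.7500
edge 1: (1.5,6)→(8,0.5)  cross = 1.5·0.5 − 8·6 = -47.2500; (r_i+r_j)·cross = 9.5·-47.2500 = -448.8750
edge 2: (8,0.5)→(15,4)  cross = 8·4 − 15·0.5 = 24.5000; (r_i+r_j)·cross = 23·24.5000 = 563.5000
edge 3: (15,4)→(20,24.5)  cross = 15·24.5 − 20·4 = 287.5000; (r_i+r_j)·cross = 35·287.5000 = 10062.5000
edge 4: (20,24.5)→(18,27.5)  cross = 20·27.5 − 18·24.5 = 109.0000; (r_i+r_j)·cross = 38·109.0000 = 4142.0000
edge 5: (18,27.5)→(5.5,35.5)  cross = 18·35.5 − 5.5·27.5 = 487.7500; (r_i+r_j)·cross = 23.5·487.7500 = 11462.1250
edge 6: (5.5,35.5)→(2.5,33)  cross = 5.5·33 − 2.5·35.5 = 92.7500; (r_i+r_j)·cross = 8·92.7500 = 742.0000
edge 7: (2.5,33)→(1,21)  cross = 2.5·21 − 1·33 = 19.5000; (r_i+r_j)·cross = 3.5·19.5000 = 68.2500
Σcross = 948.2500 → A = |Σcross|/2 = 474.1250 mm²
Σ(r_i+r_j)·cross = 26527.7500 → first moment M = |Σ|/6 = 4421.2917
R_c = M/A = 4421.2917/474.1250 = 9.3252 mm
θ = 283° = 4.939282 rad
V = θ·R_c·A = 4.939282·9.3252·474.1250 = 21838.005 mm³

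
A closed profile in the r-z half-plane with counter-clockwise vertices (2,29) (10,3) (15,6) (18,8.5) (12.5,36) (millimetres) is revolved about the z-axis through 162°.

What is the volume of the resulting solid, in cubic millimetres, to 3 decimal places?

Profile (r,z), 5 vertices: (2,29) (10,3) (15,6) (18,8.5) (12.5,36)
edge 0: (2,29)→(10,3)  cross = 2·3 − 10·29 = -284.0000; (r_i+r_j)·cross = 12·-284.0000 = -3408.0000
edge 1: (10,3)→(15,6)  cross = 10·6 − 15·3 = 15.0000; (r_i+r_j)·cross = 25·15.0000 = 375.0000
edge 2: (15,6)→(18,8.5)  cross = 15·8.5 − 18·6 = 19.5000; (r_i+r_j)·cross = 33·19.5000 = 643.5000
edge 3: (18,8.5)→(12.5,36)  cross = 18·36 − 12.5·8.5 = 541.7500; (r_i+r_j)·cross = 30.5·541.7500 = 16523.3750
edge 4: (12.5,36)→(2,29)  cross = 12.5·29 − 2·36 = 290.5000; (r_i+r_j)·cross = 14.5·290.5000 = 4212.2500
Σcross = 582.7500 → A = |Σcross|/2 = 291.3750 mm²
Σ(r_i+r_j)·cross = 18346.1250 → first moment M = |Σ|/6 = 3057.6875
R_c = M/A = 3057.6875/291.3750 = 10.4940 mm
θ = 162° = 2.827433 rad
V = θ·R_c·A = 2.827433·10.4940·291.3750 = 8645.408 mm³

Volume = 8645.408 mm³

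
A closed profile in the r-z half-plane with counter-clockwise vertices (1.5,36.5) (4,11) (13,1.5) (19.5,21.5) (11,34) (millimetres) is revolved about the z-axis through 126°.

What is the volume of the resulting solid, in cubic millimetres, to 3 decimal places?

Profile (r,z), 5 vertices: (1.5,36.5) (4,11) (13,1.5) (19.5,21.5) (11,34)
edge 0: (1.5,36.5)→(4,11)  cross = 1.5·11 − 4·36.5 = -129.5000; (r_i+r_j)·cross = 5.5·-129.5000 = -712.2500
edge 1: (4,11)→(13,1.5)  cross = 4·1.5 − 13·11 = -137.0000; (r_i+r_j)·cross = 17·-137.0000 = -2329.0000
edge 2: (13,1.5)→(19.5,21.5)  cross = 13·21.5 − 19.5·1.5 = 250.2500; (r_i+r_j)·cross = 32.5·250.2500 = 8133.1250
edge 3: (19.5,21.5)→(11,34)  cross = 19.5·34 − 11·21.5 = 426.5000; (r_i+r_j)·cross = 30.5·426.5000 = 13008.2500
edge 4: (11,34)→(1.5,36.5)  cross = 11·36.5 − 1.5·34 = 350.5000; (r_i+r_j)·cross = 12.5·350.5000 = 4381.2500
Σcross = 760.7500 → A = |Σcross|/2 = 380.3750 mm²
Σ(r_i+r_j)·cross = 22481.3750 → first moment M = |Σ|/6 = 3746.8958
R_c = M/A = 3746.8958/380.3750 = 9.8505 mm
θ = 126° = 2.199115 rad
V = θ·R_c·A = 2.199115·9.8505·380.3750 = 8239.854 mm³

Volume = 8239.854 mm³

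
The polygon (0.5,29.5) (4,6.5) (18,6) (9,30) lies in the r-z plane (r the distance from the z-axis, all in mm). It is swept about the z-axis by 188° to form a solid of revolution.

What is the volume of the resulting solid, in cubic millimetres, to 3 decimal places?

Profile (r,z), 4 vertices: (0.5,29.5) (4,6.5) (18,6) (9,30)
edge 0: (0.5,29.5)→(4,6.5)  cross = 0.5·6.5 − 4·29.5 = -114.7500; (r_i+r_j)·cross = 4.5·-114.7500 = -516.3750
edge 1: (4,6.5)→(18,6)  cross = 4·6 − 18·6.5 = -93.0000; (r_i+r_j)·cross = 22·-93.0000 = -2046.0000
edge 2: (18,6)→(9,30)  cross = 18·30 − 9·6 = 486.0000; (r_i+r_j)·cross = 27·486.0000 = 13122.0000
edge 3: (9,30)→(0.5,29.5)  cross = 9·29.5 − 0.5·30 = 250.5000; (r_i+r_j)·cross = 9.5·250.5000 = 2379.7500
Σcross = 528.7500 → A = |Σcross|/2 = 264.3750 mm²
Σ(r_i+r_j)·cross = 12939.3750 → first moment M = |Σ|/6 = 2156.5625
R_c = M/A = 2156.5625/264.3750 = 8.1572 mm
θ = 188° = 3.281219 rad
V = θ·R_c·A = 3.281219·8.1572·264.3750 = 7076.154 mm³

Volume = 7076.154 mm³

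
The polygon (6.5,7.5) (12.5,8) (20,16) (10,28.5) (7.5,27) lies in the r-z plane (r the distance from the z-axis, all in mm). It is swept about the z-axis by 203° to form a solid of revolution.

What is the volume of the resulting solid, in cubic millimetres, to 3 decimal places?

Profile (r,z), 5 vertices: (6.5,7.5) (12.5,8) (20,16) (10,28.5) (7.5,27)
edge 0: (6.5,7.5)→(12.5,8)  cross = 6.5·8 − 12.5·7.5 = -41.7500; (r_i+r_j)·cross = 19·-41.7500 = -793.2500
edge 1: (12.5,8)→(20,16)  cross = 12.5·16 − 20·8 = 40.0000; (r_i+r_j)·cross = 32.5·40.0000 = 1300.0000
edge 2: (20,16)→(10,28.5)  cross = 20·28.5 − 10·16 = 410.0000; (r_i+r_j)·cross = 30·410.0000 = 12300.0000
edge 3: (10,28.5)→(7.5,27)  cross = 10·27 − 7.5·28.5 = 56.2500; (r_i+r_j)·cross = 17.5·56.2500 = 984.3750
edge 4: (7.5,27)→(6.5,7.5)  cross = 7.5·7.5 − 6.5·27 = -119.2500; (r_i+r_j)·cross = 14·-119.2500 = -1669.5000
Σcross = 345.2500 → A = |Σcross|/2 = 172.6250 mm²
Σ(r_i+r_j)·cross = 12121.6250 → first moment M = |Σ|/6 = 2020.2708
R_c = M/A = 2020.2708/172.6250 = 11.7032 mm
θ = 203° = 3.543018 rad
V = θ·R_c·A = 3.543018·11.7032·172.6250 = 7157.857 mm³

Volume = 7157.857 mm³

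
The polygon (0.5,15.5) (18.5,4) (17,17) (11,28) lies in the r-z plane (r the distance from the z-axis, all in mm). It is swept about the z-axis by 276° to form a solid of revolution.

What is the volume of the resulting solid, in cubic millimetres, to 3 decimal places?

Volume = 10623.531 mm³

Profile (r,z), 4 vertices: (0.5,15.5) (18.5,4) (17,17) (11,28)
edge 0: (0.5,15.5)→(18.5,4)  cross = 0.5·4 − 18.5·15.5 = -284.7500; (r_i+r_j)·cross = 19·-284.7500 = -5410.2500
edge 1: (18.5,4)→(17,17)  cross = 18.5·17 − 17·4 = 246.5000; (r_i+r_j)·cross = 35.5·246.5000 = 8750.7500
edge 2: (17,17)→(11,28)  cross = 17·28 − 11·17 = 289.0000; (r_i+r_j)·cross = 28·289.0000 = 8092.0000
edge 3: (11,28)→(0.5,15.5)  cross = 11·15.5 − 0.5·28 = 156.5000; (r_i+r_j)·cross = 11.5·156.5000 = 1799.7500
Σcross = 407.2500 → A = |Σcross|/2 = 203.6250 mm²
Σ(r_i+r_j)·cross = 13232.2500 → first moment M = |Σ|/6 = 2205.3750
R_c = M/A = 2205.3750/203.6250 = 10.8306 mm
θ = 276° = 4.817109 rad
V = θ·R_c·A = 4.817109·10.8306·203.6250 = 10623.531 mm³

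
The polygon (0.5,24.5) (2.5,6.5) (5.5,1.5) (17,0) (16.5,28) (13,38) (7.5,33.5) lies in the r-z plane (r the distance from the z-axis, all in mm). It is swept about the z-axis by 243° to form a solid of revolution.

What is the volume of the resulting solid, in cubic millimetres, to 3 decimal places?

Volume = 19171.412 mm³

Profile (r,z), 7 vertices: (0.5,24.5) (2.5,6.5) (5.5,1.5) (17,0) (16.5,28) (13,38) (7.5,33.5)
edge 0: (0.5,24.5)→(2.5,6.5)  cross = 0.5·6.5 − 2.5·24.5 = -58.0000; (r_i+r_j)·cross = 3·-58.0000 = -174.0000
edge 1: (2.5,6.5)→(5.5,1.5)  cross = 2.5·1.5 − 5.5·6.5 = -32.0000; (r_i+r_j)·cross = 8·-32.0000 = -256.0000
edge 2: (5.5,1.5)→(17,0)  cross = 5.5·0 − 17·1.5 = -25.5000; (r_i+r_j)·cross = 22.5·-25.5000 = -573.7500
edge 3: (17,0)→(16.5,28)  cross = 17·28 − 16.5·0 = 476.0000; (r_i+r_j)·cross = 33.5·476.0000 = 15946.0000
edge 4: (16.5,28)→(13,38)  cross = 16.5·38 − 13·28 = 263.0000; (r_i+r_j)·cross = 29.5·263.0000 = 7758.5000
edge 5: (13,38)→(7.5,33.5)  cross = 13·33.5 − 7.5·38 = 150.5000; (r_i+r_j)·cross = 20.5·150.5000 = 3085.2500
edge 6: (7.5,33.5)→(0.5,24.5)  cross = 7.5·24.5 − 0.5·33.5 = 167.0000; (r_i+r_j)·cross = 8·167.0000 = 1336.0000
Σcross = 941.0000 → A = |Σcross|/2 = 470.5000 mm²
Σ(r_i+r_j)·cross = 27122.0000 → first moment M = |Σ|/6 = 4520.3333
R_c = M/A = 4520.3333/470.5000 = 9.6075 mm
θ = 243° = 4.241150 rad
V = θ·R_c·A = 4.241150·9.6075·470.5000 = 19171.412 mm³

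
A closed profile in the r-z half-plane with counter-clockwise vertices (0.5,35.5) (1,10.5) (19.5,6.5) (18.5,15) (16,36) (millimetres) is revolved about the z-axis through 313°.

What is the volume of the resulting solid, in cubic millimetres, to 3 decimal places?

Volume = 23861.862 mm³

Profile (r,z), 5 vertices: (0.5,35.5) (1,10.5) (19.5,6.5) (18.5,15) (16,36)
edge 0: (0.5,35.5)→(1,10.5)  cross = 0.5·10.5 − 1·35.5 = -30.2500; (r_i+r_j)·cross = 1.5·-30.2500 = -45.3750
edge 1: (1,10.5)→(19.5,6.5)  cross = 1·6.5 − 19.5·10.5 = -198.2500; (r_i+r_j)·cross = 20.5·-198.2500 = -4064.1250
edge 2: (19.5,6.5)→(18.5,15)  cross = 19.5·15 − 18.5·6.5 = 172.2500; (r_i+r_j)·cross = 38·172.2500 = 6545.5000
edge 3: (18.5,15)→(16,36)  cross = 18.5·36 − 16·15 = 426.0000; (r_i+r_j)·cross = 34.5·426.0000 = 14697.0000
edge 4: (16,36)→(0.5,35.5)  cross = 16·35.5 − 0.5·36 = 550.0000; (r_i+r_j)·cross = 16.5·550.0000 = 9075.0000
Σcross = 919.7500 → A = |Σcross|/2 = 459.8750 mm²
Σ(r_i+r_j)·cross = 26208.0000 → first moment M = |Σ|/6 = 4368.0000
R_c = M/A = 4368.0000/459.8750 = 9.4982 mm
θ = 313° = 5.462881 rad
V = θ·R_c·A = 5.462881·9.4982·459.8750 = 23861.862 mm³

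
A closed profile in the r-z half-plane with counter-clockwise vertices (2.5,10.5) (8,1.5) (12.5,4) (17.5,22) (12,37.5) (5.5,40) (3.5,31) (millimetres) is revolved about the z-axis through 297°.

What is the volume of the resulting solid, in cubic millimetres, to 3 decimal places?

Profile (r,z), 7 vertices: (2.5,10.5) (8,1.5) (12.5,4) (17.5,22) (12,37.5) (5.5,40) (3.5,31)
edge 0: (2.5,10.5)→(8,1.5)  cross = 2.5·1.5 − 8·10.5 = -80.2500; (r_i+r_j)·cross = 10.5·-80.2500 = -842.6250
edge 1: (8,1.5)→(12.5,4)  cross = 8·4 − 12.5·1.5 = 13.2500; (r_i+r_j)·cross = 20.5·13.2500 = 271.6250
edge 2: (12.5,4)→(17.5,22)  cross = 12.5·22 − 17.5·4 = 205.0000; (r_i+r_j)·cross = 30·205.0000 = 6150.0000
edge 3: (17.5,22)→(12,37.5)  cross = 17.5·37.5 − 12·22 = 392.2500; (r_i+r_j)·cross = 29.5·392.2500 = 11571.3750
edge 4: (12,37.5)→(5.5,40)  cross = 12·40 − 5.5·37.5 = 273.7500; (r_i+r_j)·cross = 17.5·273.7500 = 4790.6250
edge 5: (5.5,40)→(3.5,31)  cross = 5.5·31 − 3.5·40 = 30.5000; (r_i+r_j)·cross = 9·30.5000 = 274.5000
edge 6: (3.5,31)→(2.5,10.5)  cross = 3.5·10.5 − 2.5·31 = -40.7500; (r_i+r_j)·cross = 6·-40.7500 = -244.5000
Σcross = 793.7500 → A = |Σcross|/2 = 396.8750 mm²
Σ(r_i+r_j)·cross = 21971.0000 → first moment M = |Σ|/6 = 3661.8333
R_c = M/A = 3661.8333/396.8750 = 9.2267 mm
θ = 297° = 5.183628 rad
V = θ·R_c·A = 5.183628·9.2267·396.8750 = 18981.581 mm³

Volume = 18981.581 mm³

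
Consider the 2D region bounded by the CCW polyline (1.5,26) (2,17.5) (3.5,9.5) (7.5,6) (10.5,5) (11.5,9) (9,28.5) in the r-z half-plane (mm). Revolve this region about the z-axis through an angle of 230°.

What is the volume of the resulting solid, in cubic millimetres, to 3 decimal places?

Volume = 4379.722 mm³

Profile (r,z), 7 vertices: (1.5,26) (2,17.5) (3.5,9.5) (7.5,6) (10.5,5) (11.5,9) (9,28.5)
edge 0: (1.5,26)→(2,17.5)  cross = 1.5·17.5 − 2·26 = -25.7500; (r_i+r_j)·cross = 3.5·-25.7500 = -90.1250
edge 1: (2,17.5)→(3.5,9.5)  cross = 2·9.5 − 3.5·17.5 = -42.2500; (r_i+r_j)·cross = 5.5·-42.2500 = -232.3750
edge 2: (3.5,9.5)→(7.5,6)  cross = 3.5·6 − 7.5·9.5 = -50.2500; (r_i+r_j)·cross = 11·-50.2500 = -552.7500
edge 3: (7.5,6)→(10.5,5)  cross = 7.5·5 − 10.5·6 = -25.5000; (r_i+r_j)·cross = 18·-25.5000 = -459.0000
edge 4: (10.5,5)→(11.5,9)  cross = 10.5·9 − 11.5·5 = 37.0000; (r_i+r_j)·cross = 22·37.0000 = 814.0000
edge 5: (11.5,9)→(9,28.5)  cross = 11.5·28.5 − 9·9 = 246.7500; (r_i+r_j)·cross = 20.5·246.7500 = 5058.3750
edge 6: (9,28.5)→(1.5,26)  cross = 9·26 − 1.5·28.5 = 191.2500; (r_i+r_j)·cross = 10.5·191.2500 = 2008.1250
Σcross = 331.2500 → A = |Σcross|/2 = 165.6250 mm²
Σ(r_i+r_j)·cross = 6546.2500 → first moment M = |Σ|/6 = 1091.0417
R_c = M/A = 1091.0417/165.6250 = 6.5874 mm
θ = 230° = 4.014257 rad
V = θ·R_c·A = 4.014257·6.5874·165.6250 = 4379.722 mm³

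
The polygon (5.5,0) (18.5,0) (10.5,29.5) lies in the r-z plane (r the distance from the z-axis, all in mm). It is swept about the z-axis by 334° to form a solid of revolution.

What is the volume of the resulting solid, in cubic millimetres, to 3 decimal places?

Volume = 12854.555 mm³

Profile (r,z), 3 vertices: (5.5,0) (18.5,0) (10.5,29.5)
edge 0: (5.5,0)→(18.5,0)  cross = 5.5·0 − 18.5·0 = 0.0000; (r_i+r_j)·cross = 24·0.0000 = 0.0000
edge 1: (18.5,0)→(10.5,29.5)  cross = 18.5·29.5 − 10.5·0 = 545.7500; (r_i+r_j)·cross = 29·545.7500 = 15826.7500
edge 2: (10.5,29.5)→(5.5,0)  cross = 10.5·0 − 5.5·29.5 = -162.2500; (r_i+r_j)·cross = 16·-162.2500 = -2596.0000
Σcross = 383.5000 → A = |Σcross|/2 = 191.7500 mm²
Σ(r_i+r_j)·cross = 13230.7500 → first moment M = |Σ|/6 = 2205.1250
R_c = M/A = 2205.1250/191.7500 = 11.5000 mm
θ = 334° = 5.829400 rad
V = θ·R_c·A = 5.829400·11.5000·191.7500 = 12854.555 mm³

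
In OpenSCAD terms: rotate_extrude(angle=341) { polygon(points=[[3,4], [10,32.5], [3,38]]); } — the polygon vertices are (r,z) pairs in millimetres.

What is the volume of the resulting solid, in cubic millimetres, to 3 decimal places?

Profile (r,z), 3 vertices: (3,4) (10,32.5) (3,38)
edge 0: (3,4)→(10,32.5)  cross = 3·32.5 − 10·4 = 57.5000; (r_i+r_j)·cross = 13·57.5000 = 747.5000
edge 1: (10,32.5)→(3,38)  cross = 10·38 − 3·32.5 = 282.5000; (r_i+r_j)·cross = 13·282.5000 = 3672.5000
edge 2: (3,38)→(3,4)  cross = 3·4 − 3·38 = -102.0000; (r_i+r_j)·cross = 6·-102.0000 = -612.0000
Σcross = 238.0000 → A = |Σcross|/2 = 119.0000 mm²
Σ(r_i+r_j)·cross = 3808.0000 → first moment M = |Σ|/6 = 634.6667
R_c = M/A = 634.6667/119.0000 = 5.3333 mm
θ = 341° = 5.951573 rad
V = θ·R_c·A = 5.951573·5.3333·119.0000 = 3777.265 mm³

Volume = 3777.265 mm³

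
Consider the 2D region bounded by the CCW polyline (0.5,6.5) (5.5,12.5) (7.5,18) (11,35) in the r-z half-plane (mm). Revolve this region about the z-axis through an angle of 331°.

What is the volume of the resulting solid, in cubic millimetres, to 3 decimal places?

Volume = 1642.124 mm³

Profile (r,z), 4 vertices: (0.5,6.5) (5.5,12.5) (7.5,18) (11,35)
edge 0: (0.5,6.5)→(5.5,12.5)  cross = 0.5·12.5 − 5.5·6.5 = -29.5000; (r_i+r_j)·cross = 6·-29.5000 = -177.0000
edge 1: (5.5,12.5)→(7.5,18)  cross = 5.5·18 − 7.5·12.5 = 5.2500; (r_i+r_j)·cross = 13·5.2500 = 68.2500
edge 2: (7.5,18)→(11,35)  cross = 7.5·35 − 11·18 = 64.5000; (r_i+r_j)·cross = 18.5·64.5000 = 1193.2500
edge 3: (11,35)→(0.5,6.5)  cross = 11·6.5 − 0.5·35 = 54.0000; (r_i+r_j)·cross = 11.5·54.0000 = 621.0000
Σcross = 94.2500 → A = |Σcross|/2 = 47.1250 mm²
Σ(r_i+r_j)·cross = 1705.5000 → first moment M = |Σ|/6 = 284.2500
R_c = M/A = 284.2500/47.1250 = 6.0318 mm
θ = 331° = 5.777040 rad
V = θ·R_c·A = 5.777040·6.0318·47.1250 = 1642.124 mm³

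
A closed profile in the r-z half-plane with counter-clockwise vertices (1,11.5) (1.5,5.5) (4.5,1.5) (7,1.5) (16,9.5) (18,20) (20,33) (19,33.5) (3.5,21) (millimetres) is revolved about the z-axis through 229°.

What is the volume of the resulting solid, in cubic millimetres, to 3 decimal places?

Profile (r,z), 9 vertices: (1,11.5) (1.5,5.5) (4.5,1.5) (7,1.5) (16,9.5) (18,20) (20,33) (19,33.5) (3.5,21)
edge 0: (1,11.5)→(1.5,5.5)  cross = 1·5.5 − 1.5·11.5 = -11.7500; (r_i+r_j)·cross = 2.5·-11.7500 = -29.3750
edge 1: (1.5,5.5)→(4.5,1.5)  cross = 1.5·1.5 − 4.5·5.5 = -22.5000; (r_i+r_j)·cross = 6·-22.5000 = -135.0000
edge 2: (4.5,1.5)→(7,1.5)  cross = 4.5·1.5 − 7·1.5 = -3.7500; (r_i+r_j)·cross = 11.5·-3.7500 = -43.1250
edge 3: (7,1.5)→(16,9.5)  cross = 7·9.5 − 16·1.5 = 42.5000; (r_i+r_j)·cross = 23·42.5000 = 977.5000
edge 4: (16,9.5)→(18,20)  cross = 16·20 − 18·9.5 = 149.0000; (r_i+r_j)·cross = 34·149.0000 = 5066.0000
edge 5: (18,20)→(20,33)  cross = 18·33 − 20·20 = 194.0000; (r_i+r_j)·cross = 38·194.0000 = 7372.0000
edge 6: (20,33)→(19,33.5)  cross = 20·33.5 − 19·33 = 43.0000; (r_i+r_j)·cross = 39·43.0000 = 1677.0000
edge 7: (19,33.5)→(3.5,21)  cross = 19·21 − 3.5·33.5 = 281.7500; (r_i+r_j)·cross = 22.5·281.7500 = 6339.3750
edge 8: (3.5,21)→(1,11.5)  cross = 3.5·11.5 − 1·21 = 19.2500; (r_i+r_j)·cross = 4.5·19.2500 = 86.6250
Σcross = 691.5000 → A = |Σcross|/2 = 345.7500 mm²
Σ(r_i+r_j)·cross = 21311.0000 → first moment M = |Σ|/6 = 3551.8333
R_c = M/A = 3551.8333/345.7500 = 10.2728 mm
θ = 229° = 3.996804 rad
V = θ·R_c·A = 3.996804·10.2728·345.7500 = 14195.982 mm³

Volume = 14195.982 mm³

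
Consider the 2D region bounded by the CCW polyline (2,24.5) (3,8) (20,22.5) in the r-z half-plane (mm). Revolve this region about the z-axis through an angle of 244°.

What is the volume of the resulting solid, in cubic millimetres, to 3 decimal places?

Profile (r,z), 3 vertices: (2,24.5) (3,8) (20,22.5)
edge 0: (2,24.5)→(3,8)  cross = 2·8 − 3·24.5 = -57.5000; (r_i+r_j)·cross = 5·-57.5000 = -287.5000
edge 1: (3,8)→(20,22.5)  cross = 3·22.5 − 20·8 = -92.5000; (r_i+r_j)·cross = 23·-92.5000 = -2127.5000
edge 2: (20,22.5)→(2,24.5)  cross = 20·24.5 − 2·22.5 = 445.0000; (r_i+r_j)·cross = 22·445.0000 = 9790.0000
Σcross = 295.0000 → A = |Σcross|/2 = 147.5000 mm²
Σ(r_i+r_j)·cross = 7375.0000 → first moment M = |Σ|/6 = 1229.1667
R_c = M/A = 1229.1667/147.5000 = 8.3333 mm
θ = 244° = 4.258603 rad
V = θ·R_c·A = 4.258603·8.3333·147.5000 = 5234.533 mm³

Volume = 5234.533 mm³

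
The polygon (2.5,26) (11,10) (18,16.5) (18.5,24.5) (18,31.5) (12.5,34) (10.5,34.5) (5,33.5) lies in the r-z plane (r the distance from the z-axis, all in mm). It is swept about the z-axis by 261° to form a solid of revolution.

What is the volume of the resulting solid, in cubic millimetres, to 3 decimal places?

Profile (r,z), 8 vertices: (2.5,26) (11,10) (18,16.5) (18.5,24.5) (18,31.5) (12.5,34) (10.5,34.5) (5,33.5)
edge 0: (2.5,26)→(11,10)  cross = 2.5·10 − 11·26 = -261.0000; (r_i+r_j)·cross = 13.5·-261.0000 = -3523.5000
edge 1: (11,10)→(18,16.5)  cross = 11·16.5 − 18·10 = 1.5000; (r_i+r_j)·cross = 29·1.5000 = 43.5000
edge 2: (18,16.5)→(18.5,24.5)  cross = 18·24.5 − 18.5·16.5 = 135.7500; (r_i+r_j)·cross = 36.5·135.7500 = 4954.8750
edge 3: (18.5,24.5)→(18,31.5)  cross = 18.5·31.5 − 18·24.5 = 141.7500; (r_i+r_j)·cross = 36.5·141.7500 = 5173.8750
edge 4: (18,31.5)→(12.5,34)  cross = 18·34 − 12.5·31.5 = 218.2500; (r_i+r_j)·cross = 30.5·218.2500 = 6656.6250
edge 5: (12.5,34)→(10.5,34.5)  cross = 12.5·34.5 − 10.5·34 = 74.2500; (r_i+r_j)·cross = 23·74.2500 = 1707.7500
edge 6: (10.5,34.5)→(5,33.5)  cross = 10.5·33.5 − 5·34.5 = 179.2500; (r_i+r_j)·cross = 15.5·179.2500 = 2778.3750
edge 7: (5,33.5)→(2.5,26)  cross = 5·26 − 2.5·33.5 = 46.2500; (r_i+r_j)·cross = 7.5·46.2500 = 346.8750
Σcross = 536.0000 → A = |Σcross|/2 = 268.0000 mm²
Σ(r_i+r_j)·cross = 18138.3750 → first moment M = |Σ|/6 = 3023.0625
R_c = M/A = 3023.0625/268.0000 = 11.2801 mm
θ = 261° = 4.555309 rad
V = θ·R_c·A = 4.555309·11.2801·268.0000 = 13770.985 mm³

Volume = 13770.985 mm³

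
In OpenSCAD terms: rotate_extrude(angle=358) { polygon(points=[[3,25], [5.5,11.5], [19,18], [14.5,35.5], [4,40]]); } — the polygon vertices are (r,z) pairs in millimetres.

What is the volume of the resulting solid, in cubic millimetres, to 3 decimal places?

Volume = 18757.333 mm³

Profile (r,z), 5 vertices: (3,25) (5.5,11.5) (19,18) (14.5,35.5) (4,40)
edge 0: (3,25)→(5.5,11.5)  cross = 3·11.5 − 5.5·25 = -103.0000; (r_i+r_j)·cross = 8.5·-103.0000 = -875.5000
edge 1: (5.5,11.5)→(19,18)  cross = 5.5·18 − 19·11.5 = -119.5000; (r_i+r_j)·cross = 24.5·-119.5000 = -2927.7500
edge 2: (19,18)→(14.5,35.5)  cross = 19·35.5 − 14.5·18 = 413.5000; (r_i+r_j)·cross = 33.5·413.5000 = 13852.2500
edge 3: (14.5,35.5)→(4,40)  cross = 14.5·40 − 4·35.5 = 438.0000; (r_i+r_j)·cross = 18.5·438.0000 = 8103.0000
edge 4: (4,40)→(3,25)  cross = 4·25 − 3·40 = -20.0000; (r_i+r_j)·cross = 7·-20.0000 = -140.0000
Σcross = 609.0000 → A = |Σcross|/2 = 304.5000 mm²
Σ(r_i+r_j)·cross = 18012.0000 → first moment M = |Σ|/6 = 3002.0000
R_c = M/A = 3002.0000/304.5000 = 9.8588 mm
θ = 358° = 6.248279 rad
V = θ·R_c·A = 6.248279·9.8588·304.5000 = 18757.333 mm³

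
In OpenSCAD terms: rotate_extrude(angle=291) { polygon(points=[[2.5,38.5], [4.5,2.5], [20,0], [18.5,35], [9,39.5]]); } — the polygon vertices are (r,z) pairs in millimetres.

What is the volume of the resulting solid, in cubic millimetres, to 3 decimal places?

Profile (r,z), 5 vertices: (2.5,38.5) (4.5,2.5) (20,0) (18.5,35) (9,39.5)
edge 0: (2.5,38.5)→(4.5,2.5)  cross = 2.5·2.5 − 4.5·38.5 = -167.0000; (r_i+r_j)·cross = 7·-167.0000 = -1169.0000
edge 1: (4.5,2.5)→(20,0)  cross = 4.5·0 − 20·2.5 = -50.0000; (r_i+r_j)·cross = 24.5·-50.0000 = -1225.0000
edge 2: (20,0)→(18.5,35)  cross = 20·35 − 18.5·0 = 700.0000; (r_i+r_j)·cross = 38.5·700.0000 = 26950.0000
edge 3: (18.5,35)→(9,39.5)  cross = 18.5·39.5 − 9·35 = 415.7500; (r_i+r_j)·cross = 27.5·415.7500 = 11433.1250
edge 4: (9,39.5)→(2.5,38.5)  cross = 9·38.5 − 2.5·39.5 = 247.7500; (r_i+r_j)·cross = 11.5·247.7500 = 2849.1250
Σcross = 1146.5000 → A = |Σcross|/2 = 573.2500 mm²
Σ(r_i+r_j)·cross = 38838.2500 → first moment M = |Σ|/6 = 6473.0417
R_c = M/A = 6473.0417/573.2500 = 11.2918 mm
θ = 291° = 5.078908 rad
V = θ·R_c·A = 5.078908·11.2918·573.2500 = 32875.984 mm³

Volume = 32875.984 mm³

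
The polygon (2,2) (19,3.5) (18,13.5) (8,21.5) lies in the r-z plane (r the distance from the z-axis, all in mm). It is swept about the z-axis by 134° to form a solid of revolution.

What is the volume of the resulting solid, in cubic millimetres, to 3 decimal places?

Profile (r,z), 4 vertices: (2,2) (19,3.5) (18,13.5) (8,21.5)
edge 0: (2,2)→(19,3.5)  cross = 2·3.5 − 19·2 = -31.0000; (r_i+r_j)·cross = 21·-31.0000 = -651.0000
edge 1: (19,3.5)→(18,13.5)  cross = 19·13.5 − 18·3.5 = 193.5000; (r_i+r_j)·cross = 37·193.5000 = 7159.5000
edge 2: (18,13.5)→(8,21.5)  cross = 18·21.5 − 8·13.5 = 279.0000; (r_i+r_j)·cross = 26·279.0000 = 7254.0000
edge 3: (8,21.5)→(2,2)  cross = 8·2 − 2·21.5 = -27.0000; (r_i+r_j)·cross = 10·-27.0000 = -270.0000
Σcross = 414.5000 → A = |Σcross|/2 = 207.2500 mm²
Σ(r_i+r_j)·cross = 13492.5000 → first moment M = |Σ|/6 = 2248.7500
R_c = M/A = 2248.7500/207.2500 = 10.8504 mm
θ = 134° = 2.338741 rad
V = θ·R_c·A = 2.338741·10.8504·207.2500 = 5259.244 mm³

Volume = 5259.244 mm³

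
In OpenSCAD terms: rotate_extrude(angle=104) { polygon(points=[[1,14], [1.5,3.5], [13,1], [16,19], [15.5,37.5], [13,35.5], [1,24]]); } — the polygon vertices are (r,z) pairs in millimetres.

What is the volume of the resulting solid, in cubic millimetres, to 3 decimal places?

Profile (r,z), 7 vertices: (1,14) (1.5,3.5) (13,1) (16,19) (15.5,37.5) (13,35.5) (1,24)
edge 0: (1,14)→(1.5,3.5)  cross = 1·3.5 − 1.5·14 = -17.5000; (r_i+r_j)·cross = 2.5·-17.5000 = -43.7500
edge 1: (1.5,3.5)→(13,1)  cross = 1.5·1 − 13·3.5 = -44.0000; (r_i+r_j)·cross = 14.5·-44.0000 = -638.0000
edge 2: (13,1)→(16,19)  cross = 13·19 − 16·1 = 231.0000; (r_i+r_j)·cross = 29·231.0000 = 6699.0000
edge 3: (16,19)→(15.5,37.5)  cross = 16·37.5 − 15.5·19 = 305.5000; (r_i+r_j)·cross = 31.5·305.5000 = 9623.2500
edge 4: (15.5,37.5)→(13,35.5)  cross = 15.5·35.5 − 13·37.5 = 62.7500; (r_i+r_j)·cross = 28.5·62.7500 = 1788.3750
edge 5: (13,35.5)→(1,24)  cross = 13·24 − 1·35.5 = 276.5000; (r_i+r_j)·cross = 14·276.5000 = 3871.0000
edge 6: (1,24)→(1,14)  cross = 1·14 − 1·24 = -10.0000; (r_i+r_j)·cross = 2·-10.0000 = -20.0000
Σcross = 804.2500 → A = |Σcross|/2 = 402.1250 mm²
Σ(r_i+r_j)·cross = 21279.8750 → first moment M = |Σ|/6 = 3546.6458
R_c = M/A = 3546.6458/402.1250 = 8.8198 mm
θ = 104° = 1.815142 rad
V = θ·R_c·A = 1.815142·8.8198·402.1250 = 6437.667 mm³

Volume = 6437.667 mm³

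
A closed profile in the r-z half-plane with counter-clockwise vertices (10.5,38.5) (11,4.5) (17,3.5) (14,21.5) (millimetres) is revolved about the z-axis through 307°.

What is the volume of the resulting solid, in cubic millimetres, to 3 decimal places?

Profile (r,z), 4 vertices: (10.5,38.5) (11,4.5) (17,3.5) (14,21.5)
edge 0: (10.5,38.5)→(11,4.5)  cross = 10.5·4.5 − 11·38.5 = -376.2500; (r_i+r_j)·cross = 21.5·-376.2500 = -8089.3750
edge 1: (11,4.5)→(17,3.5)  cross = 11·3.5 − 17·4.5 = -38.0000; (r_i+r_j)·cross = 28·-38.0000 = -1064.0000
edge 2: (17,3.5)→(14,21.5)  cross = 17·21.5 − 14·3.5 = 316.5000; (r_i+r_j)·cross = 31·316.5000 = 9811.5000
edge 3: (14,21.5)→(10.5,38.5)  cross = 14·38.5 − 10.5·21.5 = 313.2500; (r_i+r_j)·cross = 24.5·313.2500 = 7674.6250
Σcross = 215.5000 → A = |Σcross|/2 = 107.7500 mm²
Σ(r_i+r_j)·cross = 8332.7500 → first moment M = |Σ|/6 = 1388.7917
R_c = M/A = 1388.7917/107.7500 = 12.8890 mm
θ = 307° = 5.358161 rad
V = θ·R_c·A = 5.358161·12.8890·107.7500 = 7441.369 mm³

Volume = 7441.369 mm³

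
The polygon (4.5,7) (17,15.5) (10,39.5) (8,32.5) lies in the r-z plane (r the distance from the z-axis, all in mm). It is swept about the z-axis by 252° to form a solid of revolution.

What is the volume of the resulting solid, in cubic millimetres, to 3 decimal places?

Profile (r,z), 4 vertices: (4.5,7) (17,15.5) (10,39.5) (8,32.5)
edge 0: (4.5,7)→(17,15.5)  cross = 4.5·15.5 − 17·7 = -49.2500; (r_i+r_j)·cross = 21.5·-49.2500 = -1058.8750
edge 1: (17,15.5)→(10,39.5)  cross = 17·39.5 − 10·15.5 = 516.5000; (r_i+r_j)·cross = 27·516.5000 = 13945.5000
edge 2: (10,39.5)→(8,32.5)  cross = 10·32.5 − 8·39.5 = 9.0000; (r_i+r_j)·cross = 18·9.0000 = 162.0000
edge 3: (8,32.5)→(4.5,7)  cross = 8·7 − 4.5·32.5 = -90.2500; (r_i+r_j)·cross = 12.5·-90.2500 = -1128.1250
Σcross = 386.0000 → A = |Σcross|/2 = 193.0000 mm²
Σ(r_i+r_j)·cross = 11920.5000 → first moment M = |Σ|/6 = 1986.7500
R_c = M/A = 1986.7500/193.0000 = 10.2940 mm
θ = 252° = 4.398230 rad
V = θ·R_c·A = 4.398230·10.2940·193.0000 = 8738.183 mm³

Volume = 8738.183 mm³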